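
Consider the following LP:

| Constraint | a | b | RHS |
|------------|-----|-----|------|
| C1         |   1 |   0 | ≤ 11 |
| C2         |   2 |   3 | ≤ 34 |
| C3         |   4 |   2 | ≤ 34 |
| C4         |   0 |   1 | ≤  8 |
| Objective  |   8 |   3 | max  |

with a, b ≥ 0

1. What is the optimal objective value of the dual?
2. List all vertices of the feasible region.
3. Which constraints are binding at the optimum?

1. 68 (by strong duality, equal to the primal optimum)
2. (0, 0), (8.5, 0), (4.5, 8), (0, 8)
3. C3, b ≥ 0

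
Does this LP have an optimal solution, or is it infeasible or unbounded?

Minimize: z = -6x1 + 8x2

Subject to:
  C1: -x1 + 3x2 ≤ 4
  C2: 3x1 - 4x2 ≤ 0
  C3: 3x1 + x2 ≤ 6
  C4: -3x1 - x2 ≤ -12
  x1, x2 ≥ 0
C3 requires 3x1 + x2 ≤ 6, while C4 (-3x1 - x2 ≤ -12) is equivalent to 3x1 + x2 ≥ 12. Together they would need 12 ≤ 3x1 + x2 ≤ 6, which is impossible since 12 > 6. No point satisfies all constraints.

The feasible region is empty; the LP is infeasible.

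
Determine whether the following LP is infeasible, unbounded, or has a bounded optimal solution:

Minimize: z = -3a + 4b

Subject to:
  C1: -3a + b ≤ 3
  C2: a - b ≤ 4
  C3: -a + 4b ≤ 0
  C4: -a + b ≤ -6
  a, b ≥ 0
C2 requires a - b ≤ 4, while C4 (-a + b ≤ -6) is equivalent to a - b ≥ 6. Together they would need 6 ≤ a - b ≤ 4, which is impossible since 6 > 4. No point satisfies all constraints.

Infeasible: no point satisfies all constraints simultaneously.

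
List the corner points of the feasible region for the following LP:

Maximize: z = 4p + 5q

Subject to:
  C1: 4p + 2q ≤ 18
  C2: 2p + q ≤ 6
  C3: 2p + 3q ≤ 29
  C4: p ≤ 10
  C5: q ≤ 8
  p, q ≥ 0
Each vertex is the intersection of two constraint boundaries that also satisfies all remaining constraints:
  p = 0 and q = 0 → (0, 0)
  2p + q = 6 and q = 0 → (3, 0)
  2p + q = 6 and p = 0 → (0, 6)

Vertices: (0, 0), (3, 0), (0, 6)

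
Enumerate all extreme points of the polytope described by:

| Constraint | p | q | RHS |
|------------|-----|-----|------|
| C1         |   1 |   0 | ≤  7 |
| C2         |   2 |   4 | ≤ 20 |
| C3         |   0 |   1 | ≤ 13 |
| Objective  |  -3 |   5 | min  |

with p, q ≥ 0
Each vertex is the intersection of two constraint boundaries that also satisfies all remaining constraints:
  p = 0 and q = 0 → (0, 0)
  p = 7 and q = 0 → (7, 0)
  p = 7 and 2p + 4q = 20 → (7, 1.5)
  2p + 4q = 20 and p = 0 → (0, 5)

Vertices: (0, 0), (7, 0), (7, 1.5), (0, 5)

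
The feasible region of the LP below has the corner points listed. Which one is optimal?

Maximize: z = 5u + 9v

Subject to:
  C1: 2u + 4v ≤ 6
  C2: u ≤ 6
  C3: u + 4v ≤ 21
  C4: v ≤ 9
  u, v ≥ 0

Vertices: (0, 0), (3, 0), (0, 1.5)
Evaluating z = 5u + 9v at each vertex:
  (0, 0): z = 0
  (3, 0): z = 15
  (0, 1.5): z = 13.5

The largest value is z = 15, attained at (3, 0).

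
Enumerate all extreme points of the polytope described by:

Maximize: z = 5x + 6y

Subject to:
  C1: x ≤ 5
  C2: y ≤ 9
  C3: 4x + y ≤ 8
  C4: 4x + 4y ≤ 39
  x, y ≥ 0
Each vertex is the intersection of two constraint boundaries that also satisfies all remaining constraints:
  x = 0 and y = 0 → (0, 0)
  4x + y = 8 and y = 0 → (2, 0)
  4x + y = 8 and x = 0 → (0, 8)

Vertices: (0, 0), (2, 0), (0, 8)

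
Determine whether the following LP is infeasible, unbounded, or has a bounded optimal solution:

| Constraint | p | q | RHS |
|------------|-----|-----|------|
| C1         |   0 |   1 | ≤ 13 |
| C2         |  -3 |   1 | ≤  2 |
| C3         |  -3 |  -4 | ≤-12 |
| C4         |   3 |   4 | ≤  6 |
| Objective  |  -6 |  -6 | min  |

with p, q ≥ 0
C4 requires 3p + 4q ≤ 6, while C3 (-3p - 4q ≤ -12) is equivalent to 3p + 4q ≥ 12. Together they would need 12 ≤ 3p + 4q ≤ 6, which is impossible since 12 > 6. No point satisfies all constraints.

Infeasible — the constraint set is empty.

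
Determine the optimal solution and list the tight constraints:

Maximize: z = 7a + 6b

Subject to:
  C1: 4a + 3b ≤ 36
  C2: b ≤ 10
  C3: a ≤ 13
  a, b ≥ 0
Optimal: a = 1.5, b = 10
Binding: C1, C2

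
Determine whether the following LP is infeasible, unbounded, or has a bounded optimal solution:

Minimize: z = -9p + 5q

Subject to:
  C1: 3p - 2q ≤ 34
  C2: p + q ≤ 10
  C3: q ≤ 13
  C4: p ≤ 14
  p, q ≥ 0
The point (10, 0) satisfies every constraint, so the LP is feasible; the constraints give p ≤ 14 and q ≤ 13, which with p, q ≥ 0 keep the feasible region inside a bounded box. A feasible, bounded LP attains a finite optimum at a vertex.

Evaluating z = -9p + 5q at each vertex:
  (0, 0): z = 0
  (10, 0): z = -90
  (0, 10): z = 50

Bounded optimum: z* = -90 at (10, 0).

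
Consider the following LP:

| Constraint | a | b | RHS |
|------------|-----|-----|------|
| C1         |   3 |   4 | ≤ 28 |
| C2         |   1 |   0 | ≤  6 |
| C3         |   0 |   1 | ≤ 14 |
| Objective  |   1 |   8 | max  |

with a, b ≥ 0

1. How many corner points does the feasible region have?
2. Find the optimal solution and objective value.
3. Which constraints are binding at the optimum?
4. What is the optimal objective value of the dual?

1. 4
2. a = 0, b = 7, z = 56
3. C1, a ≥ 0
4. 56 (by strong duality, equal to the primal optimum)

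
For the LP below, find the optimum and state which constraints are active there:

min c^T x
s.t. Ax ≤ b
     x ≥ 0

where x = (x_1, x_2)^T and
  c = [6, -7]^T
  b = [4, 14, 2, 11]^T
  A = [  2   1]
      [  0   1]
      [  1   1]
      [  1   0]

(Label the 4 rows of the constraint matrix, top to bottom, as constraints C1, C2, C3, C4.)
Optimal: x_1 = 0, x_2 = 2
Slack at optimum:
  C1: slack = 2
  C2: slack = 12
  C3: slack = 0 (binding)
  C4: slack = 11
  x_1 ≥ 0: x_1 = 0 (binding)
  x_2 ≥ 0: x_2 = 2
Binding constraints: C3, x_1 ≥ 0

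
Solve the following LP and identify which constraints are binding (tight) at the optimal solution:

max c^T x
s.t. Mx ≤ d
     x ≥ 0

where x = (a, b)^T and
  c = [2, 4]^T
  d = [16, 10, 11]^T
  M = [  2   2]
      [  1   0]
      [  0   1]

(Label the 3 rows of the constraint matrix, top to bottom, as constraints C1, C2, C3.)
Optimal: a = 0, b = 8
Slack at optimum:
  C1: slack = 0 (binding)
  C2: slack = 10
  C3: slack = 3
  a ≥ 0: a = 0 (binding)
  b ≥ 0: b = 8
Binding constraints: C1, a ≥ 0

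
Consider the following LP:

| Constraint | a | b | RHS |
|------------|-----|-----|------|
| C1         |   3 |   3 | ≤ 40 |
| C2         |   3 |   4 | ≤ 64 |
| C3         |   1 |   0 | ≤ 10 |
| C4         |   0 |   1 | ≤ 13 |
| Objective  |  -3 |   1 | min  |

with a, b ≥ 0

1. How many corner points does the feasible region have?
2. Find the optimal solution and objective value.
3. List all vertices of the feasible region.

1. 5
2. a = 10, b = 0, z = -30
3. (0, 0), (10, 0), (10, 3.333), (0.3333, 13), (0, 13)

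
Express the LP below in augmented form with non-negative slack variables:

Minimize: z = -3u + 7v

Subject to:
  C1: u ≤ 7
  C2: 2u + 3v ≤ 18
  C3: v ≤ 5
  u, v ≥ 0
min z = -3u + 7v

s.t.
  u + s1 = 7
  2u + 3v + s2 = 18
  v + s3 = 5
  u, v, s1, s2, s3 ≥ 0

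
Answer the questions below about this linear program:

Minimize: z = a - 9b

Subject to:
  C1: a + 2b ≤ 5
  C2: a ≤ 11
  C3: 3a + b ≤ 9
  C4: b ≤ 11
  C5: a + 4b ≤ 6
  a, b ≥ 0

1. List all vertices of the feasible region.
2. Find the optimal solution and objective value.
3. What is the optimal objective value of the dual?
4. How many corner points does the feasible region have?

1. (0, 0), (3, 0), (2.727, 0.8182), (0, 1.5)
2. a = 0, b = 1.5, z = -13.5
3. -13.5 (by strong duality, equal to the primal optimum)
4. 4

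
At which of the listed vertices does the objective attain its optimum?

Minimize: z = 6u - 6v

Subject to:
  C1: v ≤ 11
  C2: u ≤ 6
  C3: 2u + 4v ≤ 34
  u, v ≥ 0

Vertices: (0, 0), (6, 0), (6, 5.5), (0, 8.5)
(0, 8.5) with z = -51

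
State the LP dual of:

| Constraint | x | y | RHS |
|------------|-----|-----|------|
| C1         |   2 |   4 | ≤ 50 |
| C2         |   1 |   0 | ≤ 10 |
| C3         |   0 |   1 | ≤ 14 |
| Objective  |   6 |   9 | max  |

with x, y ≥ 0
Minimize: z = 50y1 + 10y2 + 14y3

Subject to:
  C1: -2y1 - y2 ≤ -6
  C2: -4y1 - y3 ≤ -9
  y1, y2, y3 ≥ 0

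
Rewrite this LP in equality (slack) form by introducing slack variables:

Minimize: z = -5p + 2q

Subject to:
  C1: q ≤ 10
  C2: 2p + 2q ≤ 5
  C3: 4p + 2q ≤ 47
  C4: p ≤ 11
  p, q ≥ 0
min z = -5p + 2q

s.t.
  q + s1 = 10
  2p + 2q + s2 = 5
  4p + 2q + s3 = 47
  p + s4 = 11
  p, q, s1, s2, s3, s4 ≥ 0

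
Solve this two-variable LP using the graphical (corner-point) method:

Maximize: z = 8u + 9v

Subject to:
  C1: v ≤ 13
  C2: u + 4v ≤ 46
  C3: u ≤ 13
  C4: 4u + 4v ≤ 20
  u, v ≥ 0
Each vertex is the intersection of two constraint boundaries that also satisfies all remaining constraints:
  u = 0 and v = 0 → (0, 0)
  4u + 4v = 20 and v = 0 → (5, 0)
  4u + 4v = 20 and u = 0 → (0, 5)

Evaluating z = 8u + 9v at each vertex:
  (0, 0): z = 0
  (5, 0): z = 40
  (0, 5): z = 45

The maximum is at (0, 5) with z = 45.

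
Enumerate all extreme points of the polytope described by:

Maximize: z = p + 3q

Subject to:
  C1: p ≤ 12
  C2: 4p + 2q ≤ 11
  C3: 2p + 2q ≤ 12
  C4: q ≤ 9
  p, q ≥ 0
Each vertex is the intersection of two constraint boundaries that also satisfies all remaining constraints:
  p = 0 and q = 0 → (0, 0)
  4p + 2q = 11 and q = 0 → (2.75, 0)
  4p + 2q = 11 and p = 0 → (0, 5.5)

Vertices: (0, 0), (2.75, 0), (0, 5.5)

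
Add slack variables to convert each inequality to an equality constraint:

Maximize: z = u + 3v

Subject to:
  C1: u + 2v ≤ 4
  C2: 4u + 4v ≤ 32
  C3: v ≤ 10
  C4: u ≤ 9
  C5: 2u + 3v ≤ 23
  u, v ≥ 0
max z = u + 3v

s.t.
  u + 2v + s1 = 4
  4u + 4v + s2 = 32
  v + s3 = 10
  u + s4 = 9
  2u + 3v + s5 = 23
  u, v, s1, s2, s3, s4, s5 ≥ 0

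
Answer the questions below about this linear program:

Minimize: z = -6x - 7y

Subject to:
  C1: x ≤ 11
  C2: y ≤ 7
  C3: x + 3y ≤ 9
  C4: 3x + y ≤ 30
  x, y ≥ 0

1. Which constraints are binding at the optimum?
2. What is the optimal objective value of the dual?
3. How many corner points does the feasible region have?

1. C3, y ≥ 0
2. -54 (by strong duality, equal to the primal optimum)
3. 3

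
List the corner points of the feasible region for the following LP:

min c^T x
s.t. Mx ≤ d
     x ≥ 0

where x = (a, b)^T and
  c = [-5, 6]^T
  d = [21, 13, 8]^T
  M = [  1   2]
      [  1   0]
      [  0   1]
Each vertex is the intersection of two constraint boundaries that also satisfies all remaining constraints:
  a = 0 and b = 0 → (0, 0)
  a = 13 and b = 0 → (13, 0)
  a + 2b = 21 and a = 13 → (13, 4)
  a + 2b = 21 and b = 8 → (5, 8)
  b = 8 and a = 0 → (0, 8)

Vertices: (0, 0), (13, 0), (13, 4), (5, 8), (0, 8)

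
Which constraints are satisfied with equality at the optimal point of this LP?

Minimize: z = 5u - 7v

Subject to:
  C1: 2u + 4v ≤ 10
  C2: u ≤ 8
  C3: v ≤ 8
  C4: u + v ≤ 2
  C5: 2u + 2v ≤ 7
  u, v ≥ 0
Optimal: u = 0, v = 2
Slack at optimum:
  C1: slack = 2
  C2: slack = 8
  C3: slack = 6
  C4: slack = 0 (binding)
  C5: slack = 3
  u ≥ 0: u = 0 (binding)
  v ≥ 0: v = 2
Binding constraints: C4, u ≥ 0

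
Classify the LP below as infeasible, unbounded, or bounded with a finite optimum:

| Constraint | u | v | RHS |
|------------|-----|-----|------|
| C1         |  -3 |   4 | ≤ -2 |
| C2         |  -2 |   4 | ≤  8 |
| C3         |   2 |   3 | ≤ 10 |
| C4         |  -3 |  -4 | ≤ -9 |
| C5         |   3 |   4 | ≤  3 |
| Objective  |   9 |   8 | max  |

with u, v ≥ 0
C5 requires 3u + 4v ≤ 3, while C4 (-3u - 4v ≤ -9) is equivalent to 3u + 4v ≥ 9. Together they would need 9 ≤ 3u + 4v ≤ 3, which is impossible since 9 > 3. No point satisfies all constraints.

Infeasible: no point satisfies all constraints simultaneously.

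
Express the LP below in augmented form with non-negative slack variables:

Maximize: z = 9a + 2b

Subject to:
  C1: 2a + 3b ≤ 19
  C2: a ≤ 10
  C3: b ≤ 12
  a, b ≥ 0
max z = 9a + 2b

s.t.
  2a + 3b + s1 = 19
  a + s2 = 10
  b + s3 = 12
  a, b, s1, s2, s3 ≥ 0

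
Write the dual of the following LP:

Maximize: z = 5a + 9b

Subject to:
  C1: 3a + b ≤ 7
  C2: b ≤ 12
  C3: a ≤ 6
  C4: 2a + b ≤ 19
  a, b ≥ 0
Minimize: z = 7y1 + 12y2 + 6y3 + 19y4

Subject to:
  C1: -3y1 - y3 - 2y4 ≤ -5
  C2: -y1 - y2 - y4 ≤ -9
  y1, y2, y3, y4 ≥ 0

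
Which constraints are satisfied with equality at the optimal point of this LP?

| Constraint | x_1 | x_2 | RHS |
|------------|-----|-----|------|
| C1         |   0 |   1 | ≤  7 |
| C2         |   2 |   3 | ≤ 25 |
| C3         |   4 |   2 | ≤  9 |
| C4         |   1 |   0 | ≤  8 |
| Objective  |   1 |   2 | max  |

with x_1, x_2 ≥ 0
Optimal: x_1 = 0, x_2 = 4.5
Slack at optimum:
  C1: slack = 2.5
  C2: slack = 11.5
  C3: slack = 0 (binding)
  C4: slack = 8
  x_1 ≥ 0: x_1 = 0 (binding)
  x_2 ≥ 0: x_2 = 4.5
Binding constraints: C3, x_1 ≥ 0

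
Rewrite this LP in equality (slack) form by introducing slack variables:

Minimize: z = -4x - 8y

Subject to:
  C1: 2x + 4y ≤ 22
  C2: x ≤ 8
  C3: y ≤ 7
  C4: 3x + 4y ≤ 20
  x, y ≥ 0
min z = -4x - 8y

s.t.
  2x + 4y + s1 = 22
  x + s2 = 8
  y + s3 = 7
  3x + 4y + s4 = 20
  x, y, s1, s2, s3, s4 ≥ 0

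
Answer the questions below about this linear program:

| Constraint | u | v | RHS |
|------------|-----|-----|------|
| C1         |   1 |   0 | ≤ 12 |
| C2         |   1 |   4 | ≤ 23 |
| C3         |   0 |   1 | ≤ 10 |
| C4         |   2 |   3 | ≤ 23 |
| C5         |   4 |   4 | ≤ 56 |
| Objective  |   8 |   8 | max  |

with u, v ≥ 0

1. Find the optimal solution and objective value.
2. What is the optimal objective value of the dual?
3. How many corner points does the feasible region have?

1. u = 11.5, v = 0, z = 92
2. 92 (by strong duality, equal to the primal optimum)
3. 4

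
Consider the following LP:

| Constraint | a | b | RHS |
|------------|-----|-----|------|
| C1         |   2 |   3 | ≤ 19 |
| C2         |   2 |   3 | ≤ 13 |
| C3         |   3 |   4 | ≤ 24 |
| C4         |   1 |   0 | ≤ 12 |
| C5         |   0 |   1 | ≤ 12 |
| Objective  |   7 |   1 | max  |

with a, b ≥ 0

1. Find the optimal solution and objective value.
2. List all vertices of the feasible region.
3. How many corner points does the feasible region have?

1. a = 6.5, b = 0, z = 45.5
2. (0, 0), (6.5, 0), (0, 4.333)
3. 3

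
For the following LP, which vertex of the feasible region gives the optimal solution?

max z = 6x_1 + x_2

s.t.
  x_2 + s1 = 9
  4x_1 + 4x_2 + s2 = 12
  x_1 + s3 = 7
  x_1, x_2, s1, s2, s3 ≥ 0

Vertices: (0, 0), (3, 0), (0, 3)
Evaluating z = 6x_1 + x_2 at each vertex:
  (0, 0): z = 0
  (3, 0): z = 18
  (0, 3): z = 3

The largest value is z = 18, attained at (3, 0).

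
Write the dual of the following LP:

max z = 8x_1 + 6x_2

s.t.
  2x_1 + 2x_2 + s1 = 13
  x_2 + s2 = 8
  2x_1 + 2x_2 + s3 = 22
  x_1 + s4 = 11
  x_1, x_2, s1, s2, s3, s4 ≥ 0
Minimize: z = 13y1 + 8y2 + 22y3 + 11y4

Subject to:
  C1: -2y1 - 2y3 - y4 ≤ -8
  C2: -2y1 - y2 - 2y3 ≤ -6
  y1, y2, y3, y4 ≥ 0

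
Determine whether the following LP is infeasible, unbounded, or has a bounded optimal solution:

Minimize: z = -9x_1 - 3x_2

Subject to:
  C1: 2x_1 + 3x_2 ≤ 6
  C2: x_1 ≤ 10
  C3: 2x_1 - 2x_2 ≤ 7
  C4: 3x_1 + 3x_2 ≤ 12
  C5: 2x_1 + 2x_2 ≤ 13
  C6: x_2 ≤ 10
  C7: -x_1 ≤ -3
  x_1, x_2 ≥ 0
The point (3, 0) satisfies every constraint, so the LP is feasible; the constraints give x_1 ≤ 10 and x_2 ≤ 10, which with x_1, x_2 ≥ 0 keep the feasible region inside a bounded box. A feasible, bounded LP attains a finite optimum at a vertex.

Feasible with finite optimum z* = -27 at (3, 0).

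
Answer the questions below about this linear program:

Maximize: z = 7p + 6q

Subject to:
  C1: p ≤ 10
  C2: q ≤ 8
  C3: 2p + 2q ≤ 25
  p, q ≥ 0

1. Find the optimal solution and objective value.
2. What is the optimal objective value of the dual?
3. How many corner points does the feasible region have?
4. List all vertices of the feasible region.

1. p = 10, q = 2.5, z = 85
2. 85 (by strong duality, equal to the primal optimum)
3. 5
4. (0, 0), (10, 0), (10, 2.5), (4.5, 8), (0, 8)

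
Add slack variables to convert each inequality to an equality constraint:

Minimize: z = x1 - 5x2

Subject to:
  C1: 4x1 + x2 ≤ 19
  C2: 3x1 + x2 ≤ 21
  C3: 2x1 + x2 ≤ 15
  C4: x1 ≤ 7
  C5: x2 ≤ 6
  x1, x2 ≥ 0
min z = x1 - 5x2

s.t.
  4x1 + x2 + s1 = 19
  3x1 + x2 + s2 = 21
  2x1 + x2 + s3 = 15
  x1 + s4 = 7
  x2 + s5 = 6
  x1, x2, s1, s2, s3, s4, s5 ≥ 0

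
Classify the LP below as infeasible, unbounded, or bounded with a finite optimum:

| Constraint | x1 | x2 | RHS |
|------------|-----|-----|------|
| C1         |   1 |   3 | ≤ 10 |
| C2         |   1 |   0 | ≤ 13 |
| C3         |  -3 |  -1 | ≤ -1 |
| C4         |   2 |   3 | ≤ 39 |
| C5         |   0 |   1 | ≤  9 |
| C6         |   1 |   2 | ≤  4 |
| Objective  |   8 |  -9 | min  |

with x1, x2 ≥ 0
The point (0, 2) satisfies every constraint, so the LP is feasible; the constraints give x1 ≤ 13 and x2 ≤ 9, which with x1, x2 ≥ 0 keep the feasible region inside a bounded box. A feasible, bounded LP attains a finite optimum at a vertex.

Evaluating z = 8x1 - 9x2 at each vertex:
  (0.3333, 0): z = 2.667
  (4, 0): z = 32
  (0, 2): z = -18
  (0, 1): z = -9

Bounded optimum: z* = -18 at (0, 2).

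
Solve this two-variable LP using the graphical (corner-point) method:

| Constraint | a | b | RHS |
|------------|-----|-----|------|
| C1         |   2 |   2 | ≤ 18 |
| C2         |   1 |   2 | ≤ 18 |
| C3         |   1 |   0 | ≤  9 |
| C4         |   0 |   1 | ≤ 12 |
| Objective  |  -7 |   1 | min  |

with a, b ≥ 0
Each vertex is the intersection of two constraint boundaries that also satisfies all remaining constraints:
  a = 0 and b = 0 → (0, 0)
  2a + 2b = 18 and a = 9 → (9, 0)
  2a + 2b = 18 and a + 2b = 18 → (0, 9)

Evaluating z = -7a + b at each vertex:
  (0, 0): z = 0
  (9, 0): z = -63
  (0, 9): z = 9

The minimum is at (9, 0) with z = -63.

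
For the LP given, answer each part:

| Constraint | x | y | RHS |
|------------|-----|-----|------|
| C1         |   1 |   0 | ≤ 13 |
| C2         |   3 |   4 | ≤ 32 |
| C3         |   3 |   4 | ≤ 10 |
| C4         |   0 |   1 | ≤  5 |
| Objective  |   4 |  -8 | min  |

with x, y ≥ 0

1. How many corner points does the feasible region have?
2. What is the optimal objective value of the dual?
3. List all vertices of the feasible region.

1. 3
2. -20 (by strong duality, equal to the primal optimum)
3. (0, 0), (3.333, 0), (0, 2.5)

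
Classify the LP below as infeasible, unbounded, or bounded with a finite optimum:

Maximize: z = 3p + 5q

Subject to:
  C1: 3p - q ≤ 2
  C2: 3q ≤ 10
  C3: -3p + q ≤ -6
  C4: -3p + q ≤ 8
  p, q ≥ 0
C1 requires 3p - q ≤ 2, while C3 (-3p + q ≤ -6) is equivalent to 3p - q ≥ 6. Together they would need 6 ≤ 3p - q ≤ 2, which is impossible since 6 > 2. No point satisfies all constraints.

The feasible region is empty; the LP is infeasible.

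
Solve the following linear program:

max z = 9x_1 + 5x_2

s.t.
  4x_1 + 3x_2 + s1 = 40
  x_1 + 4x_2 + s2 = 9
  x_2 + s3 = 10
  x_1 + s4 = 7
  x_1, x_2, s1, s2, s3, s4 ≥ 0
Each vertex is the intersection of two constraint boundaries that also satisfies all remaining constraints:
  x_1 = 0 and x_2 = 0 → (0, 0)
  x_1 = 7 and x_2 = 0 → (7, 0)
  x_1 + 4x_2 = 9 and x_1 = 7 → (7, 0.5)
  x_1 + 4x_2 = 9 and x_1 = 0 → (0, 2.25)

Evaluating z = 9x_1 + 5x_2 at each vertex:
  (0, 0): z = 0
  (7, 0): z = 63
  (7, 0.5): z = 65.5
  (0, 2.25): z = 11.25

The maximum is at (7, 0.5) with z = 65.5.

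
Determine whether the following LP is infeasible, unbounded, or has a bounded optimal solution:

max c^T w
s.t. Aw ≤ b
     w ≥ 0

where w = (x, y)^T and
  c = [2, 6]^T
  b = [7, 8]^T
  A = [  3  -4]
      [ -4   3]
Feasible point: (0, 0) satisfies every constraint, so the LP is feasible.
Direction d = (1, 1): for each constraint row a, a·d ≤ 0 —
  (3)(1) + (-4)(1) = -1 ≤ 0
  (-4)(1) + (3)(1) = -1 ≤ 0
and d ≥ 0, so (0, 0) + t·d stays feasible for every t ≥ 0. Along this ray z = 2x + 6y changes by 8 per unit t, so z → +∞.

Unbounded — the objective can increase without bound over the feasible region.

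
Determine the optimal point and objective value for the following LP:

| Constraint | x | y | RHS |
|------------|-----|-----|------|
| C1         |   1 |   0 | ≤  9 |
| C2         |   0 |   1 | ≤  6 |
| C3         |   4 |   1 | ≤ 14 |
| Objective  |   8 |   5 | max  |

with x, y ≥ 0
x = 2, y = 6, z = 46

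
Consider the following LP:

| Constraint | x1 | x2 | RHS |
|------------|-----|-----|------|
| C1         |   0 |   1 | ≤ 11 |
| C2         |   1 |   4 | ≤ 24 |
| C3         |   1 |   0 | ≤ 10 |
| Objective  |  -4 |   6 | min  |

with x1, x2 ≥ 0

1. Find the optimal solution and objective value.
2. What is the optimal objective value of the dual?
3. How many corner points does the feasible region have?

1. x1 = 10, x2 = 0, z = -40
2. -40 (by strong duality, equal to the primal optimum)
3. 4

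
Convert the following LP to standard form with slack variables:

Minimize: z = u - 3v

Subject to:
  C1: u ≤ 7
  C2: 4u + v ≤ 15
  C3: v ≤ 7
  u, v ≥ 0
min z = u - 3v

s.t.
  u + s1 = 7
  4u + v + s2 = 15
  v + s3 = 7
  u, v, s1, s2, s3 ≥ 0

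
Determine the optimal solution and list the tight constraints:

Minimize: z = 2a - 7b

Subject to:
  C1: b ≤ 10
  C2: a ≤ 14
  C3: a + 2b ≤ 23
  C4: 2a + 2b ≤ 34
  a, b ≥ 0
Optimal: a = 0, b = 10
Slack at optimum:
  C1: slack = 0 (binding)
  C2: slack = 14
  C3: slack = 3
  C4: slack = 14
  a ≥ 0: a = 0 (binding)
  b ≥ 0: b = 10
Binding constraints: C1, a ≥ 0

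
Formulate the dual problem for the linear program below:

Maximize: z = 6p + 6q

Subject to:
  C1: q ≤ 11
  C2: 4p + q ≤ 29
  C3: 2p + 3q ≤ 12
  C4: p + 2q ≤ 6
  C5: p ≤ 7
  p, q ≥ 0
Minimize: z = 11y1 + 29y2 + 12y3 + 6y4 + 7y5

Subject to:
  C1: -4y2 - 2y3 - y4 - y5 ≤ -6
  C2: -y1 - y2 - 3y3 - 2y4 ≤ -6
  y1, y2, y3, y4, y5 ≥ 0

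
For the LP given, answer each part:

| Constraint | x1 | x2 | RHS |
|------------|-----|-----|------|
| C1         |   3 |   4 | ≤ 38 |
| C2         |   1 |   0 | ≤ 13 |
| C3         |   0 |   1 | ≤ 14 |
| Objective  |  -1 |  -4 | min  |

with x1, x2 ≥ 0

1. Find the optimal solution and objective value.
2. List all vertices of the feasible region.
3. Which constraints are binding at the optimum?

1. x1 = 0, x2 = 9.5, z = -38
2. (0, 0), (12.67, 0), (0, 9.5)
3. C1, x1 ≥ 0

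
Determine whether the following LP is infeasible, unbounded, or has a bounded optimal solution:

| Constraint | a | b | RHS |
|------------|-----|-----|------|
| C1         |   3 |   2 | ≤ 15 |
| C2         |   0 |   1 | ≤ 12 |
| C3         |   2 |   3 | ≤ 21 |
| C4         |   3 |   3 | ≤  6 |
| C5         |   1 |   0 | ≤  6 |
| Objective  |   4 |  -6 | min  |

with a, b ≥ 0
The point (0, 2) satisfies every constraint, so the LP is feasible; the constraints give a ≤ 6 and b ≤ 12, which with a, b ≥ 0 keep the feasible region inside a bounded box. A feasible, bounded LP attains a finite optimum at a vertex.

The LP has an optimal solution: (0, 2) with z = -12.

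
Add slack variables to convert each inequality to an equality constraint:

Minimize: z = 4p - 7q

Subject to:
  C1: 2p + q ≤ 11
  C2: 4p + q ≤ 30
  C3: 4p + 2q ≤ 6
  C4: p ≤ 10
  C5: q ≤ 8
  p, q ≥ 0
min z = 4p - 7q

s.t.
  2p + q + s1 = 11
  4p + q + s2 = 30
  4p + 2q + s3 = 6
  p + s4 = 10
  q + s5 = 8
  p, q, s1, s2, s3, s4, s5 ≥ 0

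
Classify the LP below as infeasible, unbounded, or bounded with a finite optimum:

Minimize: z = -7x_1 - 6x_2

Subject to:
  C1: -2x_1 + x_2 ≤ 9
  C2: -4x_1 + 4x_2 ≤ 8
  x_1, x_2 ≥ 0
Feasible point: (0, 0) satisfies every constraint, so the LP is feasible.
Direction d = (1, 0): for each constraint row a, a·d ≤ 0 —
  (-2)(1) + (1)(0) = -2 ≤ 0
  (-4)(1) + (4)(0) = -4 ≤ 0
and d ≥ 0, so (0, 0) + t·d stays feasible for every t ≥ 0. Along this ray z = -7x_1 - 6x_2 changes by -7 per unit t, so z → −∞.

Unbounded — the objective can decrease without bound over the feasible region.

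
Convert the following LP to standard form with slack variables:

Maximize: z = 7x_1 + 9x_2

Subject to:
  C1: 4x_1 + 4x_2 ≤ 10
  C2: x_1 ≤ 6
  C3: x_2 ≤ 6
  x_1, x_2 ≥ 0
max z = 7x_1 + 9x_2

s.t.
  4x_1 + 4x_2 + s1 = 10
  x_1 + s2 = 6
  x_2 + s3 = 6
  x_1, x_2, s1, s2, s3 ≥ 0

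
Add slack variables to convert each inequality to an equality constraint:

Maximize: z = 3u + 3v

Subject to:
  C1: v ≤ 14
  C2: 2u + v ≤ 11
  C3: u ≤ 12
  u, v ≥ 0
max z = 3u + 3v

s.t.
  v + s1 = 14
  2u + v + s2 = 11
  u + s3 = 12
  u, v, s1, s2, s3 ≥ 0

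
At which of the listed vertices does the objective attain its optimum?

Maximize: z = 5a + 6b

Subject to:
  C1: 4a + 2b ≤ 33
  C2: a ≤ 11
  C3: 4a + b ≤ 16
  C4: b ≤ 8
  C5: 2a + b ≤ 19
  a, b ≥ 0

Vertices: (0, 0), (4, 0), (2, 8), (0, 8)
(2, 8) with z = 58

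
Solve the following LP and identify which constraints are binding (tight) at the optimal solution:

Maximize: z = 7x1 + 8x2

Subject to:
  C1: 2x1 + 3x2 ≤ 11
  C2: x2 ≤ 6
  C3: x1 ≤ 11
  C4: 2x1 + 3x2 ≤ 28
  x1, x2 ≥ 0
Optimal: x1 = 5.5, x2 = 0
Binding: C1, x2 ≥ 0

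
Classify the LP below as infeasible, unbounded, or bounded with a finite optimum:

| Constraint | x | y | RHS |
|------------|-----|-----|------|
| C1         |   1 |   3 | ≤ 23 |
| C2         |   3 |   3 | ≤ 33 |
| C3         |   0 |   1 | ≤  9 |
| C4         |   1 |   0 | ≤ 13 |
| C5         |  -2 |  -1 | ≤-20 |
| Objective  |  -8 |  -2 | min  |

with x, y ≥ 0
The point (11, 0) satisfies every constraint, so the LP is feasible; the constraints give x ≤ 13 and y ≤ 9, which with x, y ≥ 0 keep the feasible region inside a bounded box. A feasible, bounded LP attains a finite optimum at a vertex.

The LP has an optimal solution: (11, 0) with z = -88.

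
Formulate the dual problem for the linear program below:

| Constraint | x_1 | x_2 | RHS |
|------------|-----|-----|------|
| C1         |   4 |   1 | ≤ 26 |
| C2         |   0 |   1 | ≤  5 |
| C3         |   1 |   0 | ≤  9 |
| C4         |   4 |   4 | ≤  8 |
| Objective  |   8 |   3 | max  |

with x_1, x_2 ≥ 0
Minimize: z = 26y1 + 5y2 + 9y3 + 8y4

Subject to:
  C1: -4y1 - y3 - 4y4 ≤ -8
  C2: -y1 - y2 - 4y4 ≤ -3
  y1, y2, y3, y4 ≥ 0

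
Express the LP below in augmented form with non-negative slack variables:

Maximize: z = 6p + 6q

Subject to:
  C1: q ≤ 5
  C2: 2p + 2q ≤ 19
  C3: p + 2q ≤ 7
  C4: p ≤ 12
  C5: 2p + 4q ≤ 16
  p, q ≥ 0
max z = 6p + 6q

s.t.
  q + s1 = 5
  2p + 2q + s2 = 19
  p + 2q + s3 = 7
  p + s4 = 12
  2p + 4q + s5 = 16
  p, q, s1, s2, s3, s4, s5 ≥ 0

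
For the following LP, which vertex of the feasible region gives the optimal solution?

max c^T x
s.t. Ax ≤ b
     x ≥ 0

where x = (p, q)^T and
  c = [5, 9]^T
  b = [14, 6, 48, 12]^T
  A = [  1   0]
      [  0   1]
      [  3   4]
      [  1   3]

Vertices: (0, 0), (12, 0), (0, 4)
Evaluating z = 5p + 9q at each vertex:
  (0, 0): z = 0
  (12, 0): z = 60
  (0, 4): z = 36

The largest value is z = 60, attained at (12, 0).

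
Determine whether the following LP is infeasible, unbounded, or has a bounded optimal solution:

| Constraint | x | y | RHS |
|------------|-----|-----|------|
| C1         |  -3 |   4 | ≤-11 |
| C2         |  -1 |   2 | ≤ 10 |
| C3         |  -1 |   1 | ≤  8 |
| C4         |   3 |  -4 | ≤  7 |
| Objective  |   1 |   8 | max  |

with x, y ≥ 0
C4 requires 3x - 4y ≤ 7, while C1 (-3x + 4y ≤ -11) is equivalent to 3x - 4y ≥ 11. Together they would need 11 ≤ 3x - 4y ≤ 7, which is impossible since 11 > 7. No point satisfies all constraints.

The feasible region is empty; the LP is infeasible.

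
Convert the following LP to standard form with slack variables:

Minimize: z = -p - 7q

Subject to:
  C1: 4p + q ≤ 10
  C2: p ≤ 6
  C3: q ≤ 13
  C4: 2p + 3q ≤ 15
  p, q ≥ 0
min z = -p - 7q

s.t.
  4p + q + s1 = 10
  p + s2 = 6
  q + s3 = 13
  2p + 3q + s4 = 15
  p, q, s1, s2, s3, s4 ≥ 0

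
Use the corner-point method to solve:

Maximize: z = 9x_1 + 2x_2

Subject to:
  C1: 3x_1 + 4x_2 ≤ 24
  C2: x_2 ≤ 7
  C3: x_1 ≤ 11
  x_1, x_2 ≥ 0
Each vertex is the intersection of two constraint boundaries that also satisfies all remaining constraints:
  x_1 = 0 and x_2 = 0 → (0, 0)
  3x_1 + 4x_2 = 24 and x_2 = 0 → (8, 0)
  3x_1 + 4x_2 = 24 and x_1 = 0 → (0, 6)

Evaluating z = 9x_1 + 2x_2 at each vertex:
  (0, 0): z = 0
  (8, 0): z = 72
  (0, 6): z = 12

The maximum is at (8, 0) with z = 72.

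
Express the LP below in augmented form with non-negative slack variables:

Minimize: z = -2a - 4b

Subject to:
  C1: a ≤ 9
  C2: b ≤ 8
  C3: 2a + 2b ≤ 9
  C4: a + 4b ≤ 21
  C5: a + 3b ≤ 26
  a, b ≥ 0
min z = -2a - 4b

s.t.
  a + s1 = 9
  b + s2 = 8
  2a + 2b + s3 = 9
  a + 4b + s4 = 21
  a + 3b + s5 = 26
  a, b, s1, s2, s3, s4, s5 ≥ 0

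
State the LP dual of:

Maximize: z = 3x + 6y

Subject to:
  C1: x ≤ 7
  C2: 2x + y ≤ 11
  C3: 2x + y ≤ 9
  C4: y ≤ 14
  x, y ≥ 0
Minimize: z = 7y1 + 11y2 + 9y3 + 14y4

Subject to:
  C1: -y1 - 2y2 - 2y3 ≤ -3
  C2: -y2 - y3 - y4 ≤ -6
  y1, y2, y3, y4 ≥ 0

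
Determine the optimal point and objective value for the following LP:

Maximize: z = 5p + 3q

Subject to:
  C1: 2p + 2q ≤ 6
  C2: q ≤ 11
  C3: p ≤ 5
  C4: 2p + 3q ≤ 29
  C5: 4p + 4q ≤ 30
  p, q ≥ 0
Each vertex is the intersection of two constraint boundaries that also satisfies all remaining constraints:
  p = 0 and q = 0 → (0, 0)
  2p + 2q = 6 and q = 0 → (3, 0)
  2p + 2q = 6 and p = 0 → (0, 3)

Evaluating z = 5p + 3q at each vertex:
  (0, 0): z = 0
  (3, 0): z = 15
  (0, 3): z = 9

The maximum is at (3, 0) with z = 15.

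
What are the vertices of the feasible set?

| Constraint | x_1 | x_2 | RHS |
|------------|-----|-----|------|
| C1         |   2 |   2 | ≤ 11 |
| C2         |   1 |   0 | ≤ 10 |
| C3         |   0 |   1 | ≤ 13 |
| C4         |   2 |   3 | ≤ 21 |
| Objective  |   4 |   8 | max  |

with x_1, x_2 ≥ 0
Each vertex is the intersection of two constraint boundaries that also satisfies all remaining constraints:
  x_1 = 0 and x_2 = 0 → (0, 0)
  2x_1 + 2x_2 = 11 and x_2 = 0 → (5.5, 0)
  2x_1 + 2x_2 = 11 and x_1 = 0 → (0, 5.5)

Vertices: (0, 0), (5.5, 0), (0, 5.5)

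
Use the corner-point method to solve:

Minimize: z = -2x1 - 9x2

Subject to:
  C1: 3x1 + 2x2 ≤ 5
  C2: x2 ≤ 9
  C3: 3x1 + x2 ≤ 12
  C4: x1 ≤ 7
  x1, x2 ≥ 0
x1 = 0, x2 = 2.5, z = -22.5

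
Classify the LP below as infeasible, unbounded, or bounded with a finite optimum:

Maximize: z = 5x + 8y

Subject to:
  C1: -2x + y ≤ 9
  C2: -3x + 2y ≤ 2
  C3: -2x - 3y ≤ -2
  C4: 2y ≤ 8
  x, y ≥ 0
Feasible point: (0, 1) satisfies every constraint, so the LP is feasible.
Direction d = (1, 0): for each constraint row a, a·d ≤ 0 —
  (-2)(1) + (1)(0) = -2 ≤ 0
  (-3)(1) + (2)(0) = -3 ≤ 0
  (-2)(1) + (-3)(0) = -2 ≤ 0
  (0)(1) + (2)(0) = 0 ≤ 0
and d ≥ 0, so (0, 1) + t·d stays feasible for every t ≥ 0. Along this ray z = 5x + 8y changes by 5 per unit t, so z → +∞.

The LP is unbounded; z can be made arbitrarily large.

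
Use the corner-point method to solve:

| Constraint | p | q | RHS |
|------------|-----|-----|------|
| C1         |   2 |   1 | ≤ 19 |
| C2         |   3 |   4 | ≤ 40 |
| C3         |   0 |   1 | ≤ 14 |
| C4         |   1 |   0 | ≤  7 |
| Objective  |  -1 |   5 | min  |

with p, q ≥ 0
Each vertex is the intersection of two constraint boundaries that also satisfies all remaining constraints:
  p = 0 and q = 0 → (0, 0)
  p = 7 and q = 0 → (7, 0)
  3p + 4q = 40 and p = 7 → (7, 4.75)
  3p + 4q = 40 and p = 0 → (0, 10)

Evaluating z = -p + 5q at each vertex:
  (0, 0): z = 0
  (7, 0): z = -7
  (7, 4.75): z = 16.75
  (0, 10): z = 50

The minimum is at (7, 0) with z = -7.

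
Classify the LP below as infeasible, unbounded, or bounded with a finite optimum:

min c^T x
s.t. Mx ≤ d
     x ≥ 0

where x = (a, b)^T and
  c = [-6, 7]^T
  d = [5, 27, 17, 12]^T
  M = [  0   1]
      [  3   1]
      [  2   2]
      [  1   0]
The point (8.5, 0) satisfies every constraint, so the LP is feasible; the constraints give a ≤ 12 and b ≤ 5, which with a, b ≥ 0 keep the feasible region inside a bounded box. A feasible, bounded LP attains a finite optimum at a vertex.

Evaluating z = -6a + 7b at each vertex:
  (0, 0): z = 0
  (8.5, 0): z = -51
  (3.5, 5): z = 14
  (0, 5): z = 35

Bounded optimum: z* = -51 at (8.5, 0).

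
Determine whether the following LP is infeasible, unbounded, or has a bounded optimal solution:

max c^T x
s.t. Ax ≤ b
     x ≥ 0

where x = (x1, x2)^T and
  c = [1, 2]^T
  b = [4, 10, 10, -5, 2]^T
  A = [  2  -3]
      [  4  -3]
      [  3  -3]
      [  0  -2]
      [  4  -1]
Feasible point: (0, 3) satisfies every constraint, so the LP is feasible.
Direction d = (0, 1): for each constraint row a, a·d ≤ 0 —
  (2)(0) + (-3)(1) = -3 ≤ 0
  (4)(0) + (-3)(1) = -3 ≤ 0
  (3)(0) + (-3)(1) = -3 ≤ 0
  (0)(0) + (-2)(1) = -2 ≤ 0
  (4)(0) + (-1)(1) = -1 ≤ 0
and d ≥ 0, so (0, 3) + t·d stays feasible for every t ≥ 0. Along this ray z = x1 + 2x2 changes by 2 per unit t, so z → +∞.

The LP is unbounded; z can be made arbitrarily large.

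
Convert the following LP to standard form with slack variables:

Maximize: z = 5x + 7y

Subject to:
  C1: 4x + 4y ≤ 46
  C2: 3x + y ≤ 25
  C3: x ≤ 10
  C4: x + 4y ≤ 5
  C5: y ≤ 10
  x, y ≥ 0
max z = 5x + 7y

s.t.
  4x + 4y + s1 = 46
  3x + y + s2 = 25
  x + s3 = 10
  x + 4y + s4 = 5
  y + s5 = 10
  x, y, s1, s2, s3, s4, s5 ≥ 0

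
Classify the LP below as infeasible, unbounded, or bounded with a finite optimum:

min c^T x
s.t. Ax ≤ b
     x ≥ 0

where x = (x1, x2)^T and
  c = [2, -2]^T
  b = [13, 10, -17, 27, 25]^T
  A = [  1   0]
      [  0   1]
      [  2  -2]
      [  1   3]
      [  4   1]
The point (0, 9) satisfies every constraint, so the LP is feasible; the constraints give x1 ≤ 13 and x2 ≤ 10, which with x1, x2 ≥ 0 keep the feasible region inside a bounded box. A feasible, bounded LP attains a finite optimum at a vertex.

Evaluating z = 2x1 - 2x2 at each vertex:
  (0, 8.5): z = -17
  (0.375, 8.875): z = -17
  (0, 9): z = -18

Bounded optimum: z* = -18 at (0, 9).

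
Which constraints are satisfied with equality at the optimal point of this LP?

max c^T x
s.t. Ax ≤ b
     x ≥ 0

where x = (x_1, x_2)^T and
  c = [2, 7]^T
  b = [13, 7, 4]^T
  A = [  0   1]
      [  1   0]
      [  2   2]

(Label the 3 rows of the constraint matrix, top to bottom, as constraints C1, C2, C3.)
Optimal: x_1 = 0, x_2 = 2
Binding: C3, x_1 ≥ 0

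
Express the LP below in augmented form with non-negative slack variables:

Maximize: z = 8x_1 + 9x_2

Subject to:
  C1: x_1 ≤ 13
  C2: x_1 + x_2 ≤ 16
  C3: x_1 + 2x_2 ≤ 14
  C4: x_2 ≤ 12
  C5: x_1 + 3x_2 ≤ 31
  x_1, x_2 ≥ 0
max z = 8x_1 + 9x_2

s.t.
  x_1 + s1 = 13
  x_1 + x_2 + s2 = 16
  x_1 + 2x_2 + s3 = 14
  x_2 + s4 = 12
  x_1 + 3x_2 + s5 = 31
  x_1, x_2, s1, s2, s3, s4, s5 ≥ 0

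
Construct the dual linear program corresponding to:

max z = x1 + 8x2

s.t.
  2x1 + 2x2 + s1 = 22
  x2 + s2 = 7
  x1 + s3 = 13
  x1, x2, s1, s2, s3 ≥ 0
Minimize: z = 22y1 + 7y2 + 13y3

Subject to:
  C1: -2y1 - y3 ≤ -1
  C2: -2y1 - y2 ≤ -8
  y1, y2, y3 ≥ 0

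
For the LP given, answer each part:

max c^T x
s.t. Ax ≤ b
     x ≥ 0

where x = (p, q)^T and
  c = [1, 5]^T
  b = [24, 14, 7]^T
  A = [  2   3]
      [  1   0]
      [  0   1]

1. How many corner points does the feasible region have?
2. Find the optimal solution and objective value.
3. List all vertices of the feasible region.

1. 4
2. p = 1.5, q = 7, z = 36.5
3. (0, 0), (12, 0), (1.5, 7), (0, 7)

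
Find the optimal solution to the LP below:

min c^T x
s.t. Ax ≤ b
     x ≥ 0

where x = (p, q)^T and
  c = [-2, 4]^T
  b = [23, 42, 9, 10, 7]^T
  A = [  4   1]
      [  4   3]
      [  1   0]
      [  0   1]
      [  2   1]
p = 3.5, q = 0, z = -7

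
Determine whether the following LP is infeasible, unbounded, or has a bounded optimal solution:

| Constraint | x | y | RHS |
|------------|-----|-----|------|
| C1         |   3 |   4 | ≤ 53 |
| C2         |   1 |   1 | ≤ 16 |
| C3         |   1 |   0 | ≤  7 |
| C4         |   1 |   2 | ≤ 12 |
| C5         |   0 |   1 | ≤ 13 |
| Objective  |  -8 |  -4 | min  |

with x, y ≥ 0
The point (7, 2.5) satisfies every constraint, so the LP is feasible; the constraints give x ≤ 7 and y ≤ 13, which with x, y ≥ 0 keep the feasible region inside a bounded box. A feasible, bounded LP attains a finite optimum at a vertex.

Evaluating z = -8x - 4y at each vertex:
  (0, 0): z = 0
  (7, 0): z = -56
  (7, 2.5): z = -66
  (0, 6): z = -24

The LP has an optimal solution: (7, 2.5) with z = -66.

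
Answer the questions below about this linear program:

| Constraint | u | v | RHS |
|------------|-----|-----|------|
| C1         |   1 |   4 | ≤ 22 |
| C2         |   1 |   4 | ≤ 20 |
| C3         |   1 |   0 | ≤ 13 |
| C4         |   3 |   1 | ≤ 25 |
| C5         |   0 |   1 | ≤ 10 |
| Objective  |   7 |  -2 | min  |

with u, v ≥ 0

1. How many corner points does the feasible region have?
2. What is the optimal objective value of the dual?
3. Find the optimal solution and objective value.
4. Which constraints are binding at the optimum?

1. 4
2. -10 (by strong duality, equal to the primal optimum)
3. u = 0, v = 5, z = -10
4. C2, u ≥ 0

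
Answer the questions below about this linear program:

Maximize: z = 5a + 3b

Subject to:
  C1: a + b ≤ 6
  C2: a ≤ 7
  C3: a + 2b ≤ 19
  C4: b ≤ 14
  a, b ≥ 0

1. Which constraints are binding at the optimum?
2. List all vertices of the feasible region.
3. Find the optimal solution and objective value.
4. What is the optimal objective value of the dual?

1. C1, b ≥ 0
2. (0, 0), (6, 0), (0, 6)
3. a = 6, b = 0, z = 30
4. 30 (by strong duality, equal to the primal optimum)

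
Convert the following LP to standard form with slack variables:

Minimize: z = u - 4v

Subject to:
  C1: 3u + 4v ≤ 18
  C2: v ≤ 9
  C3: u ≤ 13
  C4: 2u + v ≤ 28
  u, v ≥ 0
min z = u - 4v

s.t.
  3u + 4v + s1 = 18
  v + s2 = 9
  u + s3 = 13
  2u + v + s4 = 28
  u, v, s1, s2, s3, s4 ≥ 0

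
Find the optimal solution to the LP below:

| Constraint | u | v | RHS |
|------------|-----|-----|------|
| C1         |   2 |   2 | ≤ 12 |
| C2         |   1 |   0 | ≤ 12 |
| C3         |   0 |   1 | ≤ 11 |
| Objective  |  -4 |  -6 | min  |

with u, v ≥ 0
Each vertex is the intersection of two constraint boundaries that also satisfies all remaining constraints:
  u = 0 and v = 0 → (0, 0)
  2u + 2v = 12 and v = 0 → (6, 0)
  2u + 2v = 12 and u = 0 → (0, 6)

Evaluating z = -4u - 6v at each vertex:
  (0, 0): z = 0
  (6, 0): z = -24
  (0, 6): z = -36

The minimum is at (0, 6) with z = -36.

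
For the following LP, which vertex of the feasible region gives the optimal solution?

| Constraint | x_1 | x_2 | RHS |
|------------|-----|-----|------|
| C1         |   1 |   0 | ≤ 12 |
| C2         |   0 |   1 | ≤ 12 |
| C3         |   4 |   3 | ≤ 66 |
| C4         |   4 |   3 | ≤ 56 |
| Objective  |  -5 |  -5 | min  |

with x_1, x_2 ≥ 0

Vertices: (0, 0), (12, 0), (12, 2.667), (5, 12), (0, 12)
(5, 12) with z = -85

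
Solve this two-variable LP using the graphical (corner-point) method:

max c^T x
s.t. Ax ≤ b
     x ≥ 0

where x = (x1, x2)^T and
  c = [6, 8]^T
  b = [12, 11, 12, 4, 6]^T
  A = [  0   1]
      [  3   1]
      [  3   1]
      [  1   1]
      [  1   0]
x1 = 0, x2 = 4, z = 32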